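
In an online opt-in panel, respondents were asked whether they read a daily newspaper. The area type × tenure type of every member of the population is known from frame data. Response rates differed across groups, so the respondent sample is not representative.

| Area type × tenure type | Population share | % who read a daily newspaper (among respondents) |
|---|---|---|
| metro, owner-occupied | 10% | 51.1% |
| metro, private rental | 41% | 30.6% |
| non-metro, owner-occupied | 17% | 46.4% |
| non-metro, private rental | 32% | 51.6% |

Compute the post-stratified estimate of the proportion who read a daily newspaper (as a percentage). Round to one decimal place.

Each cell contributes population-share × respondent value:
  metro, owner-occupied: 0.1 × 51.1 = 5.11
  metro, private rental: 0.41 × 30.6 = 12.546
  non-metro, owner-occupied: 0.17 × 46.4 = 7.888
  non-metro, private rental: 0.32 × 51.6 = 16.512
Post-stratified estimate = 42.056 → 42.1%.

42.1%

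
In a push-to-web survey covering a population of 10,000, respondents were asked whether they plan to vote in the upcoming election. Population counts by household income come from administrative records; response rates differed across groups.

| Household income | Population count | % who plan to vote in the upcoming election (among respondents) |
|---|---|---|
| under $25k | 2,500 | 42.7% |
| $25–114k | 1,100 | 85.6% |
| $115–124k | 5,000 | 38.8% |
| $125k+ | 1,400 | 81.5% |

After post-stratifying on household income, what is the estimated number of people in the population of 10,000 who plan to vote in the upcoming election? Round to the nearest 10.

5,090

Apply each group's respondent rate to its population count:
  under $25k: 2,500 × 42.7% = 1067.5
  $25–114k: 1,100 × 85.6% = 941.6
  $115–124k: 5,000 × 38.8% = 1940
  $125k+: 1,400 × 81.5% = 1141
Estimated total = 5090.1 → 5,090.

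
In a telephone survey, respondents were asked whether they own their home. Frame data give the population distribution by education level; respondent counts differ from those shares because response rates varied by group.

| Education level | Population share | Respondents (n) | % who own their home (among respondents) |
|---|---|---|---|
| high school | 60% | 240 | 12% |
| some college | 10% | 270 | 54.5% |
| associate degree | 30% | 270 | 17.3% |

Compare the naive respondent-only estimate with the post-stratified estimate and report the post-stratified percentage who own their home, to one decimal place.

17.8%

Without adjustment, the pooled respondent share is:
  (240/780)×12 + (270/780)×54.5 + (270/780)×17.3 = 28.5462%
Reweighting by population education level shares:
  0.6×12 + 0.1×54.5 + 0.3×17.3 = 17.84%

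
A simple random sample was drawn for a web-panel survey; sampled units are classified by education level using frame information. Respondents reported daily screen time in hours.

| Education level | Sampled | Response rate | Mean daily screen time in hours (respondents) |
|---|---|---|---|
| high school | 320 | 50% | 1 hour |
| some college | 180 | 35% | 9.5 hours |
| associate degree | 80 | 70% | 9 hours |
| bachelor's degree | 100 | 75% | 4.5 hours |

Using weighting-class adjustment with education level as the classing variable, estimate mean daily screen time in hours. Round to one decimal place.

4.7

Inverse-response-rate weighting restores each class to its sampled count, so class totals weight by n_sampled:
  high school: 320 × 1 = 320
  some college: 180 × 9.5 = 1710
  associate degree: 80 × 9 = 720
  bachelor's degree: 100 × 4.5 = 450
Adjusted estimate = 3200 / 680 = 4.70588 → 4.7.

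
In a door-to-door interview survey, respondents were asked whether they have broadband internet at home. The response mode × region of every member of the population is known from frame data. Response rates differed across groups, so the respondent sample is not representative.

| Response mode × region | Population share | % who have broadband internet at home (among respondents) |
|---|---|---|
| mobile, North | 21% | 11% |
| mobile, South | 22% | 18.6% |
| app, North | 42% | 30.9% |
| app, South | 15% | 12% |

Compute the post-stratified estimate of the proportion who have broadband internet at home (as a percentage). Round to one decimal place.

21.2%

Reweight to the known response mode × region distribution:
  mobile, North: 0.21 × 11 = 2.31
  mobile, South: 0.22 × 18.6 = 4.092
  app, North: 0.42 × 30.9 = 12.978
  app, South: 0.15 × 12 = 1.8
Post-stratified estimate = 21.18 → 21.2%.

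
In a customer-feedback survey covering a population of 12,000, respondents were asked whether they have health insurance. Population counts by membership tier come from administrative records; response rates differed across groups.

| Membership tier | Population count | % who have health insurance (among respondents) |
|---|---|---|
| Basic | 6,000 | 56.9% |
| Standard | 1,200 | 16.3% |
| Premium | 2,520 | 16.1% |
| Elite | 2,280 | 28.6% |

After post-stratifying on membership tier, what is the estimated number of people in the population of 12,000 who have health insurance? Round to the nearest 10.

Apply each group's respondent rate to its population count:
  Basic: 6,000 × 56.9% = 3414
  Standard: 1,200 × 16.3% = 195.6
  Premium: 2,520 × 16.1% = 405.72
  Elite: 2,280 × 28.6% = 652.08
Estimated total = 4667.4 → 4,670.

4,670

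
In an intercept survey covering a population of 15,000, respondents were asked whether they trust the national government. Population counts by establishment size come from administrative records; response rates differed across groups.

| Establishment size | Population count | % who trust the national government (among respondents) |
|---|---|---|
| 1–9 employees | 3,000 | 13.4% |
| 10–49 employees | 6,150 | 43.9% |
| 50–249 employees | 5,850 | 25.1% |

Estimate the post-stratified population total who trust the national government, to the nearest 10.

Each cell contributes its population count × the respondent rate:
  1–9 employees: 3,000 × 13.4% = 402
  10–49 employees: 6,150 × 43.9% = 2699.85
  50–249 employees: 5,850 × 25.1% = 1468.35
Estimated total = 4570.2 → 4,570.

4,570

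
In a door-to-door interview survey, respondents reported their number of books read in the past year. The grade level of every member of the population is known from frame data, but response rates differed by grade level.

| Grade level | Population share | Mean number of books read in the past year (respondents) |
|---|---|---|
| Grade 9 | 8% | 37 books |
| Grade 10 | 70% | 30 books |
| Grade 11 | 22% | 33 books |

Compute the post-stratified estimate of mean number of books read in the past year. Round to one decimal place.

Reweight to the known grade level distribution:
  Grade 9: 0.08 × 37 = 2.96
  Grade 10: 0.7 × 30 = 21
  Grade 11: 0.22 × 33 = 7.26
Post-stratified estimate = 31.22 → 31.2.

31.2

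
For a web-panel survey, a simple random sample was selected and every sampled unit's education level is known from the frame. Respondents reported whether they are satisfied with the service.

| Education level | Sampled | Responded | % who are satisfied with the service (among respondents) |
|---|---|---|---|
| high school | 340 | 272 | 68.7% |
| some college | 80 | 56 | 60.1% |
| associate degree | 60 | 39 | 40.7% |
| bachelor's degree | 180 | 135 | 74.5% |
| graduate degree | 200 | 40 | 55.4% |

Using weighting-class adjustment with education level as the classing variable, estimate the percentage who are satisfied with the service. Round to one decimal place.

Response rates by class: high school 272/340 = 80%, some college 56/80 = 70%, associate degree 39/60 = 65%, bachelor's degree 135/180 = 75%, graduate degree 40/200 = 20%.
Weighting each respondent by the inverse class response rate inflates each class back to its sampled size, so the class weight is n_sampled:
  high school: 340 × 68.7 = 23,358
  some college: 80 × 60.1 = 4808
  associate degree: 60 × 40.7 = 2442
  bachelor's degree: 180 × 74.5 = 13,410
  graduate degree: 200 × 55.4 = 11,080
Adjusted estimate = 55,098 / 860 = 64.0674 → 64.1%.

64.1%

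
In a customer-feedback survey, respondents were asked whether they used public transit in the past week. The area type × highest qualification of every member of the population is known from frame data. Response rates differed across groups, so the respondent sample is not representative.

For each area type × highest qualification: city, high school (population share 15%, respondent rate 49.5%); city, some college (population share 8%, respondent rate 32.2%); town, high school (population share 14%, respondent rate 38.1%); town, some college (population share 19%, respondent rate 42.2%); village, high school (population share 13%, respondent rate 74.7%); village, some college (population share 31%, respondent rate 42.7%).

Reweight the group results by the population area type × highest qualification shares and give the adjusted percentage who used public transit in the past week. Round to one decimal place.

46.3%

Post-stratification weights by population share, not respondent share:
  city, high school: 0.15 × 49.5 = 7.425
  city, some college: 0.08 × 32.2 = 2.576
  town, high school: 0.14 × 38.1 = 5.334
  town, some college: 0.19 × 42.2 = 8.018
  village, high school: 0.13 × 74.7 = 9.711
  village, some college: 0.31 × 42.7 = 13.237
Post-stratified estimate = 46.301 → 46.3%.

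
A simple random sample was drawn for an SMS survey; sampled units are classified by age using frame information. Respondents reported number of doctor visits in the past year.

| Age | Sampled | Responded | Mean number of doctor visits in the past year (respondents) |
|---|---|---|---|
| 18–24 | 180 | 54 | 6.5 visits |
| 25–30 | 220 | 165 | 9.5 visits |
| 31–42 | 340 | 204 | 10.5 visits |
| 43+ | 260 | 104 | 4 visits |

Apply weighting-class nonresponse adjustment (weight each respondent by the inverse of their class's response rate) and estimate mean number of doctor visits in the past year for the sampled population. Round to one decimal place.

7.9

Class response rates: 18–24 54/180 = 30%, 25–30 165/220 = 75%, 31–42 204/340 = 60%, 43+ 104/260 = 40%.
With weight = n_sampled/n_responded per class, the weighted class total is n_sampled:
  18–24: 180 × 6.5 = 1170
  25–30: 220 × 9.5 = 2090
  31–42: 340 × 10.5 = 3570
  43+: 260 × 4 = 1040
Adjusted estimate = 7870 / 1,000 = 7.87 → 7.9.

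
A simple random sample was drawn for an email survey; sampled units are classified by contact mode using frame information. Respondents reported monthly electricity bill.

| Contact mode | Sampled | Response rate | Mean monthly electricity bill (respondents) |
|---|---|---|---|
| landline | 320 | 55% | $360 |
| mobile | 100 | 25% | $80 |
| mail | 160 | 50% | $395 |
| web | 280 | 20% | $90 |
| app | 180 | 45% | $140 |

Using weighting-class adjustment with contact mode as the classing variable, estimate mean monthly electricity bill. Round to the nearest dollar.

$228

Inverse-response-rate weighting restores each class to its sampled count, so class totals weight by n_sampled:
  landline: 320 × 360 = 115,200
  mobile: 100 × 80 = 8000
  mail: 160 × 395 = 63,200
  web: 280 × 90 = 25,200
  app: 180 × 140 = 25,200
Adjusted estimate = 236,800 / 1,040 = 227.692 → $228.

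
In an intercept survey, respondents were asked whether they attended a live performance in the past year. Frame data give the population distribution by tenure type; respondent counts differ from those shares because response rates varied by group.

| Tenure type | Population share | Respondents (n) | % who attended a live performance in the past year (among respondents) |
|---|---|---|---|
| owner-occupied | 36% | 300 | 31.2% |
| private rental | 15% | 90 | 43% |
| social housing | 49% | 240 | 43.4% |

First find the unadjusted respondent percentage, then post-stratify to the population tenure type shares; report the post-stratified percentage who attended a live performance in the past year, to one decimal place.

38.9%

Naive respondent-only estimate (weights = respondent counts):
  (300/630)×31.2 + (90/630)×43 + (240/630)×43.4 = 37.5333%
Post-stratifying to population shares instead:
  0.36×31.2 + 0.15×43 + 0.49×43.4 = 38.948%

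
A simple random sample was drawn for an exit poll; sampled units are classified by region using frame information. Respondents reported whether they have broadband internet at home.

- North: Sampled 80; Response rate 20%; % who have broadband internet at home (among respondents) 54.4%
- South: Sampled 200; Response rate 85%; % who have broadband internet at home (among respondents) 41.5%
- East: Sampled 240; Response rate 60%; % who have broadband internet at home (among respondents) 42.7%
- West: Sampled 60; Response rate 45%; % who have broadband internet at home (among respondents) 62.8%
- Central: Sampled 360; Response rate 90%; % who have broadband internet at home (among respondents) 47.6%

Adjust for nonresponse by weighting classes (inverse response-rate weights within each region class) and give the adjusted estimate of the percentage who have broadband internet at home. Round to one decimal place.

Each respondent's weight = sampled/responded in their class; summing within a class gives n_sampled, so:
  North: 80 × 54.4 = 4352
  South: 200 × 41.5 = 8300
  East: 240 × 42.7 = 10,248
  West: 60 × 62.8 = 3768
  Central: 360 × 47.6 = 17,136
Adjusted estimate = 43,804 / 940 = 46.6 → 46.6%.

46.6%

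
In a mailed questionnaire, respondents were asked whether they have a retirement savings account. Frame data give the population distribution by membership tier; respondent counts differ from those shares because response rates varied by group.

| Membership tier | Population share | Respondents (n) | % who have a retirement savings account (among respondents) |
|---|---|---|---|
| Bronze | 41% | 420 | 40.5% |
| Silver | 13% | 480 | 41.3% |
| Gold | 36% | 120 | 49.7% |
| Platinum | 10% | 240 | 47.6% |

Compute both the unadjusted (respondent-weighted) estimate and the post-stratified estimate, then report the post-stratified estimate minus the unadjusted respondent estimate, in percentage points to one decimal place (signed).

Without adjustment, the pooled respondent share is:
  (420/1260)×40.5 + (480/1260)×41.3 + (120/1260)×49.7 + (240/1260)×47.6 = 43.0333%
Reweighting by population membership tier shares:
  0.41×40.5 + 0.13×41.3 + 0.36×49.7 + 0.1×47.6 = 44.626%
Difference = 44.626 − 43.0333 = 1.5927 pp.

+1.6 percentage points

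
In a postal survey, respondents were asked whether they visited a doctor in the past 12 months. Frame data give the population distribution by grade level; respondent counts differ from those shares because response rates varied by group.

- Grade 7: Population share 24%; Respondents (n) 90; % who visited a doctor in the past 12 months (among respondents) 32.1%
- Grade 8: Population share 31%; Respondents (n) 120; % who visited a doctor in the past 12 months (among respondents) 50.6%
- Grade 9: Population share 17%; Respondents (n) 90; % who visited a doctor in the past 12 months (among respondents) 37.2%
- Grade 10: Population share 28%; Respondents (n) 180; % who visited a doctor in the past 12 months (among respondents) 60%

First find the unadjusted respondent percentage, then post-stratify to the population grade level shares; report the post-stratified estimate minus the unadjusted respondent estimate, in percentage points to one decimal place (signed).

-1.6 percentage points

Without adjustment, the pooled respondent share is:
  (90/480)×32.1 + (120/480)×50.6 + (90/480)×37.2 + (180/480)×60 = 48.1437%
Reweighting by population grade level shares:
  0.24×32.1 + 0.31×50.6 + 0.17×37.2 + 0.28×60 = 46.514%
Difference = 46.514 − 48.1437 = -1.6297 pp.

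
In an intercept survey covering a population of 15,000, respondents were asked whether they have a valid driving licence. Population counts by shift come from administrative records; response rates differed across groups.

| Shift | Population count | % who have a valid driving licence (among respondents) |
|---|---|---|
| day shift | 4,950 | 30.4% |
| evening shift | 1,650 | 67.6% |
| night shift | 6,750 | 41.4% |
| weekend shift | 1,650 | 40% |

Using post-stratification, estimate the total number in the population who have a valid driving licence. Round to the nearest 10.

6,070

Estimated count per cell = population count × respondent percentage:
  day shift: 4,950 × 30.4% = 1504.8
  evening shift: 1,650 × 67.6% = 1115.4
  night shift: 6,750 × 41.4% = 2794.5
  weekend shift: 1,650 × 40% = 660
Estimated total = 6074.7 → 6,070.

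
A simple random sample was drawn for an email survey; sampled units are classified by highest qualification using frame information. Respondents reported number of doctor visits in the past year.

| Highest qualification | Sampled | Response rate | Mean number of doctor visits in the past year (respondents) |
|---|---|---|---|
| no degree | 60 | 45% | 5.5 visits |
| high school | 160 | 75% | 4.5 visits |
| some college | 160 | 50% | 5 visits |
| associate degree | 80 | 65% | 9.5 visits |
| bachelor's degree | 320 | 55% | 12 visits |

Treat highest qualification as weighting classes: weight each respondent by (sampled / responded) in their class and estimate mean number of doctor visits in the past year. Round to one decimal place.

8.3

With weight = n_sampled/n_responded per class, the weighted class total is n_sampled:
  no degree: 60 × 5.5 = 330
  high school: 160 × 4.5 = 720
  some college: 160 × 5 = 800
  associate degree: 80 × 9.5 = 760
  bachelor's degree: 320 × 12 = 3840
Adjusted estimate = 6450 / 780 = 8.26923 → 8.3.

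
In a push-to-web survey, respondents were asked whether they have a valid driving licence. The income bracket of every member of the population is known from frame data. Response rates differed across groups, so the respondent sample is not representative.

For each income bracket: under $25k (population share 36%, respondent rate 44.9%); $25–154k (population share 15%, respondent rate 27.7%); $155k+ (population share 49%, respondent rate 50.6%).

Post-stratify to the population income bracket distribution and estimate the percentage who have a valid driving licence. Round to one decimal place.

Each cell contributes population-share × respondent value:
  under $25k: 0.36 × 44.9 = 16.164
  $25–154k: 0.15 × 27.7 = 4.155
  $155k+: 0.49 × 50.6 = 24.794
Post-stratified estimate = 45.113 → 45.1%.

45.1%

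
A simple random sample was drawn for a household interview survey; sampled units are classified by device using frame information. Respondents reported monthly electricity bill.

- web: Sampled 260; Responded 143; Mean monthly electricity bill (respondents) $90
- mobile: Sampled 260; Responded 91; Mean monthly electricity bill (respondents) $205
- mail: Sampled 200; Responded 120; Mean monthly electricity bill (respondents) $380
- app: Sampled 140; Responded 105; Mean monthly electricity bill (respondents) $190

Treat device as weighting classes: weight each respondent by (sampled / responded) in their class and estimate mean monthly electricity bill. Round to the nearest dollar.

Response rates by class: web 143/260 = 55%, mobile 91/260 = 35%, mail 120/200 = 60%, app 105/140 = 75%.
Weighting each respondent by the inverse class response rate inflates each class back to its sampled size, so the class weight is n_sampled:
  web: 260 × 90 = 23,400
  mobile: 260 × 205 = 53,300
  mail: 200 × 380 = 76,000
  app: 140 × 190 = 26,600
Adjusted estimate = 179,300 / 860 = 208.488 → $208.

$208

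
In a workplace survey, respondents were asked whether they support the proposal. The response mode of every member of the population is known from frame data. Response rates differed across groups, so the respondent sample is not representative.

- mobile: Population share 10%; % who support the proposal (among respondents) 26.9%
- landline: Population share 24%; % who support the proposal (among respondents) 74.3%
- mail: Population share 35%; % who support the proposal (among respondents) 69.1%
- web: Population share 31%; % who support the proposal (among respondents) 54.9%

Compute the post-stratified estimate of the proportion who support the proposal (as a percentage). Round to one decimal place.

Post-stratification weights by population share, not respondent share:
  mobile: 0.1 × 26.9 = 2.69
  landline: 0.24 × 74.3 = 17.832
  mail: 0.35 × 69.1 = 24.185
  web: 0.31 × 54.9 = 17.019
Post-stratified estimate = 61.726 → 61.7%.

61.7%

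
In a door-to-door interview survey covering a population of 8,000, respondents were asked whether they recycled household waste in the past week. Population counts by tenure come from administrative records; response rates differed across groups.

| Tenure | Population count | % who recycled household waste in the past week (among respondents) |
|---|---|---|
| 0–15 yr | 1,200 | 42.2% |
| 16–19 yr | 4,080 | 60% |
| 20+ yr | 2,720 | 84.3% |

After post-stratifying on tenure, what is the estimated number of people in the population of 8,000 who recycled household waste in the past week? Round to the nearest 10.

Apply each group's respondent rate to its population count:
  0–15 yr: 1,200 × 42.2% = 506.4
  16–19 yr: 4,080 × 60% = 2448
  20+ yr: 2,720 × 84.3% = 2292.96
Estimated total = 5247.36 → 5,250.

5,250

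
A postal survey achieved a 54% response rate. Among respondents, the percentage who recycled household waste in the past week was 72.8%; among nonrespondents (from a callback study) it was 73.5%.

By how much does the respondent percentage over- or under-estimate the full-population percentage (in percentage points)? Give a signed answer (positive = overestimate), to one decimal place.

Nonresponse fraction = 1 − 0.54 = 0.46.
Bias = (nonresponse fraction) × (respondent percentage − nonrespondent percentage)
     = 0.46 × (72.8 − 73.5) = 0.46 × -0.7 = -0.322.

-0.3 percentage points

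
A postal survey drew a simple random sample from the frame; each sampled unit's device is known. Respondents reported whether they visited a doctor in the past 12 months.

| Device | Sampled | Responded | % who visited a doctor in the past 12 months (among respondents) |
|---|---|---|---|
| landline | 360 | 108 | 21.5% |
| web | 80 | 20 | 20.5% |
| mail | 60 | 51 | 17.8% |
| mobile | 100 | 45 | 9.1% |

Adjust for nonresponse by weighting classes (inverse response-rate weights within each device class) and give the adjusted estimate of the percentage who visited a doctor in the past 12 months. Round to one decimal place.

18.9%

Response rates by class: landline 108/360 = 30%, web 20/80 = 25%, mail 51/60 = 85%, mobile 45/100 = 45%.
Weighting each respondent by the inverse class response rate inflates each class back to its sampled size, so the class weight is n_sampled:
  landline: 360 × 21.5 = 7740
  web: 80 × 20.5 = 1640
  mail: 60 × 17.8 = 1068
  mobile: 100 × 9.1 = 910
Adjusted estimate = 11,358 / 600 = 18.93 → 18.9%.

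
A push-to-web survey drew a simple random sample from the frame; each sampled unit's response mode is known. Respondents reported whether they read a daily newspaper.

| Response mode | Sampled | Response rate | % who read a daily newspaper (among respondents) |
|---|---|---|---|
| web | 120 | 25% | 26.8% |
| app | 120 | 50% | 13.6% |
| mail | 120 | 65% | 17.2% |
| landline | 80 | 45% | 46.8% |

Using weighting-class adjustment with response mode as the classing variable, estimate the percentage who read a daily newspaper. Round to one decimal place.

24.2%

Inverse-response-rate weighting restores each class to its sampled count, so class totals weight by n_sampled:
  web: 120 × 26.8 = 3216
  app: 120 × 13.6 = 1632
  mail: 120 × 17.2 = 2064
  landline: 80 × 46.8 = 3744
Adjusted estimate = 10,656 / 440 = 24.2182 → 24.2%.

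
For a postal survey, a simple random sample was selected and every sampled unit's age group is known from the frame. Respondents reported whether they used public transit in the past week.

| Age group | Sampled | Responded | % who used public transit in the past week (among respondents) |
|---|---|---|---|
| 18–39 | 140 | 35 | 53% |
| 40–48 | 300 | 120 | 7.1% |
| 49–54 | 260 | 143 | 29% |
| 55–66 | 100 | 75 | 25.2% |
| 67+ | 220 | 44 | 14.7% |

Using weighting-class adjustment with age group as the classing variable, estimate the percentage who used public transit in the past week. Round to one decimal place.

Class response rates: 18–39 35/140 = 25%, 40–48 120/300 = 40%, 49–54 143/260 = 55%, 55–66 75/100 = 75%, 67+ 44/220 = 20%.
With weight = n_sampled/n_responded per class, the weighted class total is n_sampled:
  18–39: 140 × 53 = 7420
  40–48: 300 × 7.1 = 2130
  49–54: 260 × 29 = 7540
  55–66: 100 × 25.2 = 2520
  67+: 220 × 14.7 = 3234
Adjusted estimate = 22,844 / 1,020 = 22.3961 → 22.4%.

22.4%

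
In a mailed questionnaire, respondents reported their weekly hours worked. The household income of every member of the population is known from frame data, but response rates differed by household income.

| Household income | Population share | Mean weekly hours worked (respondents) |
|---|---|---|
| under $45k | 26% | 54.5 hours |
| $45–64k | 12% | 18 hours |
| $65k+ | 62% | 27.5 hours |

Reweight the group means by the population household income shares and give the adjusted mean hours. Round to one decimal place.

Reweight to the known household income distribution:
  under $45k: 0.26 × 54.5 = 14.17
  $45–64k: 0.12 × 18 = 2.16
  $65k+: 0.62 × 27.5 = 17.05
Post-stratified estimate = 33.38 → 33.4.

33.4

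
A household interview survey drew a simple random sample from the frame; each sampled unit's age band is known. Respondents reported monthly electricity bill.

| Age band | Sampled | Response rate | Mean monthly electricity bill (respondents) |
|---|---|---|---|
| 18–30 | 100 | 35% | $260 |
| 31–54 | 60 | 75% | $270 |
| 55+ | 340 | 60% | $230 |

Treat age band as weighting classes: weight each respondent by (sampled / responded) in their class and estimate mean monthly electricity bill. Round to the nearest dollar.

With weight = n_sampled/n_responded per class, the weighted class total is n_sampled:
  18–30: 100 × 260 = 26,000
  31–54: 60 × 270 = 16,200
  55+: 340 × 230 = 78,200
Adjusted estimate = 120,400 / 500 = 240.8 → $241.

$241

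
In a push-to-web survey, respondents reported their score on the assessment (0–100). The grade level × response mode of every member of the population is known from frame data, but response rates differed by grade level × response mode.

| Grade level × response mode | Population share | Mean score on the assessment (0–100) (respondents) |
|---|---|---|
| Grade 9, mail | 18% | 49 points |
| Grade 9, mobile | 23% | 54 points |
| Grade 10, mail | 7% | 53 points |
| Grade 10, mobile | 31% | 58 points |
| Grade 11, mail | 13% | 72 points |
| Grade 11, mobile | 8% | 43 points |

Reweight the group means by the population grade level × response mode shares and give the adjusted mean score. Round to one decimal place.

55.7

Weight each group's respondent value by its population share:
  Grade 9, mail: 0.18 × 49 = 8.82
  Grade 9, mobile: 0.23 × 54 = 12.42
  Grade 10, mail: 0.07 × 53 = 3.71
  Grade 10, mobile: 0.31 × 58 = 17.98
  Grade 11, mail: 0.13 × 72 = 9.36
  Grade 11, mobile: 0.08 × 43 = 3.44
Post-stratified estimate = 55.73 → 55.7.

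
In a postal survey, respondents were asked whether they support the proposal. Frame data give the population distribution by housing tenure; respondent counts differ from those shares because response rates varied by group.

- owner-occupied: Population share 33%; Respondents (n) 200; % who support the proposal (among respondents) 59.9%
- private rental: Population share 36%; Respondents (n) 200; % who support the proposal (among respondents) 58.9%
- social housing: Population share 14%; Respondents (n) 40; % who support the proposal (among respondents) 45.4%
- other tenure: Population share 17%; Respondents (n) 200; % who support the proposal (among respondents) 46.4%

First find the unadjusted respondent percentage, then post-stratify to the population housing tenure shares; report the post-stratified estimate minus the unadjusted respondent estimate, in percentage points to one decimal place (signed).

Unadjusted (pooled respondent) estimate weights by respondent counts:
  (200/640)×59.9 + (200/640)×58.9 + (40/640)×45.4 + (200/640)×46.4 = 54.4625%
Reweighting by population housing tenure shares:
  0.33×59.9 + 0.36×58.9 + 0.14×45.4 + 0.17×46.4 = 55.215%
Difference = 55.215 − 54.4625 = 0.7525 pp.

+0.8 percentage points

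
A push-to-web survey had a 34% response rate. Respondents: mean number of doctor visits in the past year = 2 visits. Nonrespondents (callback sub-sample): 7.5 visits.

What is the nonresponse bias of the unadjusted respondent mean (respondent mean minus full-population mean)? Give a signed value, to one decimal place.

Nonresponse fraction = 1 − 0.34 = 0.66.
Bias = (nonresponse fraction) × (respondent mean − nonrespondent mean)
     = 0.66 × (2 − 7.5) = 0.66 × -5.5 = -3.63.

-3.6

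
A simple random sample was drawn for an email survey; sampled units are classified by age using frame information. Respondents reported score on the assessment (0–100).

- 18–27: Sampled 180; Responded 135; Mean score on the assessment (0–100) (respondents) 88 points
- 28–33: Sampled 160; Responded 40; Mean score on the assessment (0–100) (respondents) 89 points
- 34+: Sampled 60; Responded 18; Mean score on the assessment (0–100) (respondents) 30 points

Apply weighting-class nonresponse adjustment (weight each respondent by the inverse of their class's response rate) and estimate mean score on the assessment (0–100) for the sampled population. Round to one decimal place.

Class response rates: 18–27 135/180 = 75%, 28–33 40/160 = 25%, 34+ 18/60 = 30%.
Weighting each respondent by the inverse class response rate inflates each class back to its sampled size, so the class weight is n_sampled:
  18–27: 180 × 88 = 15,840
  28–33: 160 × 89 = 14,240
  34+: 60 × 30 = 1800
Adjusted estimate = 31,880 / 400 = 79.7 → 79.7.

79.7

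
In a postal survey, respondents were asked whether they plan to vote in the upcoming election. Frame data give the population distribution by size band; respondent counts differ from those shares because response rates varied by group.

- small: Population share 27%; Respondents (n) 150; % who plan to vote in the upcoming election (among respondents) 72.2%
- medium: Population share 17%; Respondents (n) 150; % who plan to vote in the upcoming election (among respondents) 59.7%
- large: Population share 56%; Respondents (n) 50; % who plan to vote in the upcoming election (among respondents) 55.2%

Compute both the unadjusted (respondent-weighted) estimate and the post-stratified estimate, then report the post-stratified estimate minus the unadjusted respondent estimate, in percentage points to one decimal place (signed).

-3.9 percentage points

Without adjustment, the pooled respondent share is:
  (150/350)×72.2 + (150/350)×59.7 + (50/350)×55.2 = 64.4143%
Post-stratifying to population shares instead:
  0.27×72.2 + 0.17×59.7 + 0.56×55.2 = 60.555%
Difference = 60.555 − 64.4143 = -3.8593 pp.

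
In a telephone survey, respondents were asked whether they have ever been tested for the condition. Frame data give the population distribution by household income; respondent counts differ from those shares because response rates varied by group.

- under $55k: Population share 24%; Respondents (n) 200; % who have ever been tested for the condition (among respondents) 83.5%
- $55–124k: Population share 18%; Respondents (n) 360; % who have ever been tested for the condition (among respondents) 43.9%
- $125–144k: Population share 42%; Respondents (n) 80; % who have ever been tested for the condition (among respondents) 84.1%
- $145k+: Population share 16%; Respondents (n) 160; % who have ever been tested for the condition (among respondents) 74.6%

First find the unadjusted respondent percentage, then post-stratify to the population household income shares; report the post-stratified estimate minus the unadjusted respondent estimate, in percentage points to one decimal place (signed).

Naive respondent-only estimate (weights = respondent counts):
  (200/800)×83.5 + (360/800)×43.9 + (80/800)×84.1 + (160/800)×74.6 = 63.96%
Post-stratified estimate weights by population shares:
  0.24×83.5 + 0.18×43.9 + 0.42×84.1 + 0.16×74.6 = 75.2%
Difference = 75.2 − 63.96 = 11.24 pp.

+11.2 percentage points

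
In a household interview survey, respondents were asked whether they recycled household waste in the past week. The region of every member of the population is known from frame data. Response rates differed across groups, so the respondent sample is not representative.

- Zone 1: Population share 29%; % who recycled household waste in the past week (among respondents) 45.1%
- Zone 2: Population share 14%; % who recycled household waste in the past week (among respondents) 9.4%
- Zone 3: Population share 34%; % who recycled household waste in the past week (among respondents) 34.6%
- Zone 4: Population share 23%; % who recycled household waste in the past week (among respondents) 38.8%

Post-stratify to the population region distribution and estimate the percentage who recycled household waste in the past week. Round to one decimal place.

35.1%

Post-stratification weights by population share, not respondent share:
  Zone 1: 0.29 × 45.1 = 13.079
  Zone 2: 0.14 × 9.4 = 1.316
  Zone 3: 0.34 × 34.6 = 11.764
  Zone 4: 0.23 × 38.8 = 8.924
Post-stratified estimate = 35.083 → 35.1%.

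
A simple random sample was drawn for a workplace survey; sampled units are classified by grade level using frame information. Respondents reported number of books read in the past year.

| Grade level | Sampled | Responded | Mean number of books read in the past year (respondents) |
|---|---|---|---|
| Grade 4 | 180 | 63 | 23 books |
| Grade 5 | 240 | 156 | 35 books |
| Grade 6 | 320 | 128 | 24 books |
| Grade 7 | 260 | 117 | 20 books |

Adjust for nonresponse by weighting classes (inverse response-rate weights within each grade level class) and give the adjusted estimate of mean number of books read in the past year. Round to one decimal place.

Class response rates: Grade 4 63/180 = 35%, Grade 5 156/240 = 65%, Grade 6 128/320 = 40%, Grade 7 117/260 = 45%.
With weight = n_sampled/n_responded per class, the weighted class total is n_sampled:
  Grade 4: 180 × 23 = 4140
  Grade 5: 240 × 35 = 8400
  Grade 6: 320 × 24 = 7680
  Grade 7: 260 × 20 = 5200
Adjusted estimate = 25,420 / 1,000 = 25.42 → 25.4.

25.4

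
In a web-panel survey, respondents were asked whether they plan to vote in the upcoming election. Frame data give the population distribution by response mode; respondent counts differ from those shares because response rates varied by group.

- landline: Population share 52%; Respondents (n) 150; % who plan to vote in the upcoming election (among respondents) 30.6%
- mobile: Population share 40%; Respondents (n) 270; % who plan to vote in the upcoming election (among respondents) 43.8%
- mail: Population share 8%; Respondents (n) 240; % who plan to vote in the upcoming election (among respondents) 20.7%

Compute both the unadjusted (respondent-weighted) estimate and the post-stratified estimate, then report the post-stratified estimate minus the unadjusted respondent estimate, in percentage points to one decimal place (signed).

Without adjustment, the pooled respondent share is:
  (150/660)×30.6 + (270/660)×43.8 + (240/660)×20.7 = 32.4%
Post-stratified estimate weights by population shares:
  0.52×30.6 + 0.4×43.8 + 0.08×20.7 = 35.088%
Difference = 35.088 − 32.4 = 2.688 pp.

+2.7 percentage points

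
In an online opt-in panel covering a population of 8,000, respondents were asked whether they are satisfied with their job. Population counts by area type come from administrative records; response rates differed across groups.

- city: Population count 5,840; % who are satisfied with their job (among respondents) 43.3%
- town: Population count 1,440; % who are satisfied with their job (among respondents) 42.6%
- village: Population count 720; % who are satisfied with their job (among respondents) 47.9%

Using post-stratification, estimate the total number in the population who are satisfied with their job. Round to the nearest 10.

3,490

Each cell contributes its population count × the respondent rate:
  city: 5,840 × 43.3% = 2528.72
  town: 1,440 × 42.6% = 613.44
  village: 720 × 47.9% = 344.88
Estimated total = 3487.04 → 3,490.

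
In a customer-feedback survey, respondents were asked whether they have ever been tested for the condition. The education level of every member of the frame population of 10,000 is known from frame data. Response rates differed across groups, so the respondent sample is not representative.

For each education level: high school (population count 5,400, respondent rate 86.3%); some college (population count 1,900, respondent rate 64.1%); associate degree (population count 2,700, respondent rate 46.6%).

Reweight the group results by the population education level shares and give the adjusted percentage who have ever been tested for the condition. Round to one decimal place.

Reweight to the known education level distribution:
  high school: (5,400/10,000) × 86.3 = 46.602
  some college: (1,900/10,000) × 64.1 = 12.179
  associate degree: (2,700/10,000) × 46.6 = 12.582
Post-stratified estimate = 71.363 → 71.4%.

71.4%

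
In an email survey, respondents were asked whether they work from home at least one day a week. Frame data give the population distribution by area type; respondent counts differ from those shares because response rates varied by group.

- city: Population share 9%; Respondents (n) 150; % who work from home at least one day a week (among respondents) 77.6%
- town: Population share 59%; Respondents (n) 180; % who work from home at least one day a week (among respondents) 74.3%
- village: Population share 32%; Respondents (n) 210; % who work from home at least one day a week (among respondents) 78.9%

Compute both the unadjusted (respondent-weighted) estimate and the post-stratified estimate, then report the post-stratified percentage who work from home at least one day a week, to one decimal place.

Without adjustment, the pooled respondent share is:
  (150/540)×77.6 + (180/540)×74.3 + (210/540)×78.9 = 77.0056%
Post-stratifying to population shares instead:
  0.09×77.6 + 0.59×74.3 + 0.32×78.9 = 76.069%

76.1%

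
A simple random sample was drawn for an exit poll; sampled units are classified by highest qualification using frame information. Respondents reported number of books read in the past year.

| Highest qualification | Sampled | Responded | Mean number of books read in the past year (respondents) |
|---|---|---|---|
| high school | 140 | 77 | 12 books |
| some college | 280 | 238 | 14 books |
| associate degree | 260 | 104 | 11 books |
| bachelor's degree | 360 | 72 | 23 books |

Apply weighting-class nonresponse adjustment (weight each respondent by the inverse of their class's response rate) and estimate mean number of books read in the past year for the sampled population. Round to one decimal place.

16.1

Response rates by class: high school 77/140 = 55%, some college 238/280 = 85%, associate degree 104/260 = 40%, bachelor's degree 72/360 = 20%.
Inverse-response-rate weighting restores each class to its sampled count, so class totals weight by n_sampled:
  high school: 140 × 12 = 1680
  some college: 280 × 14 = 3920
  associate degree: 260 × 11 = 2860
  bachelor's degree: 360 × 23 = 8280
Adjusted estimate = 16,740 / 1,040 = 16.0962 → 16.1.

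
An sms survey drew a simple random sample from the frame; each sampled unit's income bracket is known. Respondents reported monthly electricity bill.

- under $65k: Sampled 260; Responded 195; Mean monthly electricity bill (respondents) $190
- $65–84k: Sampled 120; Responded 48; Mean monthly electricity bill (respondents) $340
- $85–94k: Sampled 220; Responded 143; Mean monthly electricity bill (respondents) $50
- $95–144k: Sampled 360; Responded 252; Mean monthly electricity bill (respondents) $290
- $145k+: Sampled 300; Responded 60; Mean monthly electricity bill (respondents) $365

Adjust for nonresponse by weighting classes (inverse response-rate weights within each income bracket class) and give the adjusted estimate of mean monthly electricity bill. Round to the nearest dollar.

Class response rates: under $65k 195/260 = 75%, $65–84k 48/120 = 40%, $85–94k 143/220 = 65%, $95–144k 252/360 = 70%, $145k+ 60/300 = 20%.
Each respondent's weight = sampled/responded in their class; summing within a class gives n_sampled, so:
  under $65k: 260 × 190 = 49,400
  $65–84k: 120 × 340 = 40,800
  $85–94k: 220 × 50 = 11,000
  $95–144k: 360 × 290 = 104,400
  $145k+: 300 × 365 = 109,500
Adjusted estimate = 315,100 / 1,260 = 250.079 → $250.

$250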